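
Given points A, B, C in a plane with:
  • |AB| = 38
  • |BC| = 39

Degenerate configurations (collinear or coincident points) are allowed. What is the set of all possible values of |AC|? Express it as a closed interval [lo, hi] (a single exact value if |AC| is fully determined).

|AB| ∈ {38}
|BC| ∈ {39}
|AC| ∈ [1, 77]

|AC| ∈ [1, 77]  (≈ [1.0000, 77.0000])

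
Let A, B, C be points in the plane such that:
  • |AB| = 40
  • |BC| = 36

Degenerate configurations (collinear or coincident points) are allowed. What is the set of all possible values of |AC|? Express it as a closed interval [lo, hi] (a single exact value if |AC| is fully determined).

|AC| ∈ [4, 76]  (≈ [4.0000, 76.0000])

|AB| ∈ {40}
|BC| ∈ {36}
|AC| ∈ [4, 76]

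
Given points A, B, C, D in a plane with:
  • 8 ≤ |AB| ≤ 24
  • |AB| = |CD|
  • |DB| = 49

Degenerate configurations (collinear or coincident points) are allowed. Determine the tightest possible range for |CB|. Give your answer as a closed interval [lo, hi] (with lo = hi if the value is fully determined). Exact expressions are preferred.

|AB| ∈ [8, 24]
|BD| ∈ {49}
|CD| ∈ [8, 24]
|AD| ∈ [25, 73]
|BC| ∈ [25, 73]
|AC| ∈ [1, 97]

|CB| ∈ [25, 73]  (≈ [25.0000, 73.0000])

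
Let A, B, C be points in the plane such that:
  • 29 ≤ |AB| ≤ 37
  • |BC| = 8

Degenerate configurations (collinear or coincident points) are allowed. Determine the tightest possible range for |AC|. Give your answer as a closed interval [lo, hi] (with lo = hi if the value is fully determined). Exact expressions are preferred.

|AC| ∈ [21, 45]  (≈ [21.0000, 45.0000])

|AB| ∈ [29, 37]
|BC| ∈ {8}
|AC| ∈ [21, 45]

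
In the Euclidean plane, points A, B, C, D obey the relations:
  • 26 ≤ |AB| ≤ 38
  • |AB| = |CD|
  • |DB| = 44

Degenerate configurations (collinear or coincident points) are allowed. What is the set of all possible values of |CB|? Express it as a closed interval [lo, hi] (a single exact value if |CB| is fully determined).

|AB| ∈ [26, 38]
|BD| ∈ {44}
|CD| ∈ [26, 38]
|AD| ∈ [6, 82]
|BC| ∈ [6, 82]
|AC| ∈ [0, 120]

|CB| ∈ [6, 82]  (≈ [6.0000, 82.0000])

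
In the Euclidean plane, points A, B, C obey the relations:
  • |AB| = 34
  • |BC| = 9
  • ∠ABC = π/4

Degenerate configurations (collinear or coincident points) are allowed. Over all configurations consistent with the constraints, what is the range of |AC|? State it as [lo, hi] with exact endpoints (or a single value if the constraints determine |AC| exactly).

|AB| ∈ {34}
|BC| ∈ {9}
|AC| ∈ {√(1237 - 306·√(2))}

|AC| = √(1237 - 306·√(2))  (≈ 28.3593)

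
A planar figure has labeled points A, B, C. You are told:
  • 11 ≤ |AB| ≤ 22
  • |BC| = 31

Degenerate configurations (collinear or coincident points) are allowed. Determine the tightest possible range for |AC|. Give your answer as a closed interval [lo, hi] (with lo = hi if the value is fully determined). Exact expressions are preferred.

|AB| ∈ [11, 22]
|BC| ∈ {31}
|AC| ∈ [9, 53]

|AC| ∈ [9, 53]  (≈ [9.0000, 53.0000])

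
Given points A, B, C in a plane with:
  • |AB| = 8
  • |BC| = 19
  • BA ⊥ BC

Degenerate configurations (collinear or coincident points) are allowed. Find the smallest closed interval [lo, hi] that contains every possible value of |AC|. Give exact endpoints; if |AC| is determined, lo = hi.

|AB| ∈ {8}
|BC| ∈ {19}
|AC| ∈ {5·√(17)}

|AC| = 5·√(17)  (≈ 20.6155)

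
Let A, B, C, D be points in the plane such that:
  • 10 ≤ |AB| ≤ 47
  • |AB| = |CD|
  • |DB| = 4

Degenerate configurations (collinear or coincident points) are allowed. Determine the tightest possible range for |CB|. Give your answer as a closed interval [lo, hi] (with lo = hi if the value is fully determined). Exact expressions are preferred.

|CB| ∈ [6, 51]  (≈ [6.0000, 51.0000])

|AB| ∈ [10, 47]
|BD| ∈ {4}
|CD| ∈ [10, 47]
|AD| ∈ [6, 51]
|BC| ∈ [6, 51]
|AC| ∈ [0, 98]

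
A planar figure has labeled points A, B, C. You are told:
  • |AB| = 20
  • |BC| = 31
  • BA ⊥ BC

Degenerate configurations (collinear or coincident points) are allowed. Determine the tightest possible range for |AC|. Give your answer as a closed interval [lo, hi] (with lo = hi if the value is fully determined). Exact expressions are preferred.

|AC| = √(1361)  (≈ 36.8917)

|AB| ∈ {20}
|BC| ∈ {31}
|AC| ∈ {√(1361)}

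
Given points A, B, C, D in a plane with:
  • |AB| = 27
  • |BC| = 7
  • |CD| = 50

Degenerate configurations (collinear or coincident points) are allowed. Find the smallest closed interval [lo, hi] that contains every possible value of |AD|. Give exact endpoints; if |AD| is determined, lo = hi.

|AD| ∈ [16, 84]  (≈ [16.0000, 84.0000])

|AB| ∈ {27}
|BC| ∈ {7}
|CD| ∈ {50}
|AC| ∈ [20, 34]
|BD| ∈ [43, 57]
|AD| ∈ [16, 84]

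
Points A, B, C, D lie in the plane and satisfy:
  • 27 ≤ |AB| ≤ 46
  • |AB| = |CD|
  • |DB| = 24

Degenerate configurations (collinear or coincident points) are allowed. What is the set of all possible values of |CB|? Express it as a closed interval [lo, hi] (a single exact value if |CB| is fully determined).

|CB| ∈ [3, 70]  (≈ [3.0000, 70.0000])

|AB| ∈ [27, 46]
|BD| ∈ {24}
|CD| ∈ [27, 46]
|AD| ∈ [3, 70]
|BC| ∈ [3, 70]
|AC| ∈ [0, 116]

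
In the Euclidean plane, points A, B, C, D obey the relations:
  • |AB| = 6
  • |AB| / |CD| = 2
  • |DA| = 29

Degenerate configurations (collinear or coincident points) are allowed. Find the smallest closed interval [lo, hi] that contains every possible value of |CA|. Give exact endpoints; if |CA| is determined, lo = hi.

|CA| ∈ [26, 32]  (≈ [26.0000, 32.0000])

|AB| ∈ {6}
|AD| ∈ {29}
|CD| ∈ {3}
|BD| ∈ [23, 35]
|AC| ∈ [26, 32]
|BC| ∈ [20, 38]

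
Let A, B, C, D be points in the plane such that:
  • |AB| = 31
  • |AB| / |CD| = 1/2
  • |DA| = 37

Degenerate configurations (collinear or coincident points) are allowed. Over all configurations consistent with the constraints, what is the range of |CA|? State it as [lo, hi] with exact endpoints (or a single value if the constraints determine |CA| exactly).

|AB| ∈ {31}
|AD| ∈ {37}
|CD| ∈ {62}
|BD| ∈ [6, 68]
|AC| ∈ [25, 99]
|BC| ∈ [0, 130]

|CA| ∈ [25, 99]  (≈ [25.0000, 99.0000])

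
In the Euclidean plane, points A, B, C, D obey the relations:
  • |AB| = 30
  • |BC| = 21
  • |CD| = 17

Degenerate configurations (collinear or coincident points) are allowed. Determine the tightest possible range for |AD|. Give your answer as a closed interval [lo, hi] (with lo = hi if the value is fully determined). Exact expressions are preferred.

|AD| ∈ [0, 68]  (≈ [0.0000, 68.0000])

|AB| ∈ {30}
|BC| ∈ {21}
|CD| ∈ {17}
|AC| ∈ [9, 51]
|BD| ∈ [4, 38]
|AD| ∈ [0, 68]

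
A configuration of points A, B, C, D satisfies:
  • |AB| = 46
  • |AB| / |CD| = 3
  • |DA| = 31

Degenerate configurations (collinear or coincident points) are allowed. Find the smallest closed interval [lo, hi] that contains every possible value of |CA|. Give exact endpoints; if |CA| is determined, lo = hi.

|AB| ∈ {46}
|AD| ∈ {31}
|CD| ∈ {46/3}
|BD| ∈ [15, 77]
|AC| ∈ [47/3, 139/3]
|BC| ∈ [0, 277/3]

|CA| ∈ [47/3, 139/3]  (≈ [15.6667, 46.3333])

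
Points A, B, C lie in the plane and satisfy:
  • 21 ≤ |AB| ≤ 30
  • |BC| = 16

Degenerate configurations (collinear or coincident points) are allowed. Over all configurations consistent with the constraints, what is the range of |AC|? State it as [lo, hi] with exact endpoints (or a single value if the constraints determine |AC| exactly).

|AB| ∈ [21, 30]
|BC| ∈ {16}
|AC| ∈ [5, 46]

|AC| ∈ [5, 46]  (≈ [5.0000, 46.0000])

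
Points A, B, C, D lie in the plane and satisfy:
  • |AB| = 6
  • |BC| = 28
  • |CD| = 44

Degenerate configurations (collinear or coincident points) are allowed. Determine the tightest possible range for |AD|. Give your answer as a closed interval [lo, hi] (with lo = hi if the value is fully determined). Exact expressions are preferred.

|AD| ∈ [10, 78]  (≈ [10.0000, 78.0000])

|AB| ∈ {6}
|BC| ∈ {28}
|CD| ∈ {44}
|AC| ∈ [22, 34]
|BD| ∈ [16, 72]
|AD| ∈ [10, 78]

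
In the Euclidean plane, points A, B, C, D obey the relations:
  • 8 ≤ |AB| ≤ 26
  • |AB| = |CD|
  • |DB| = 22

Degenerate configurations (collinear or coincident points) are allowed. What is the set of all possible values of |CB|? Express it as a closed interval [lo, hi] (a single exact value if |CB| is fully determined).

|AB| ∈ [8, 26]
|BD| ∈ {22}
|CD| ∈ [8, 26]
|AD| ∈ [0, 48]
|BC| ∈ [0, 48]
|AC| ∈ [0, 74]

|CB| ∈ [0, 48]  (≈ [0.0000, 48.0000])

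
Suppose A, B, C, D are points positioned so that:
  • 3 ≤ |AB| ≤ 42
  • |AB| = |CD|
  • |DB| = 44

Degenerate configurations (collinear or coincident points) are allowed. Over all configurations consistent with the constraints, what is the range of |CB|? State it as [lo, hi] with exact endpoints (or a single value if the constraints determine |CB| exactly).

|CB| ∈ [2, 86]  (≈ [2.0000, 86.0000])

|AB| ∈ [3, 42]
|BD| ∈ {44}
|CD| ∈ [3, 42]
|AD| ∈ [2, 86]
|BC| ∈ [2, 86]
|AC| ∈ [0, 128]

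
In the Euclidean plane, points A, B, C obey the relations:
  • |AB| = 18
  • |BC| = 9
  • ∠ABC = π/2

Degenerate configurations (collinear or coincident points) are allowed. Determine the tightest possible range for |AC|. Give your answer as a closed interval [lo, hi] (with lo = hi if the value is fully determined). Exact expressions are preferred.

|AB| ∈ {18}
|BC| ∈ {9}
|AC| ∈ {9·√(5)}

|AC| = 9·√(5)  (≈ 20.1246)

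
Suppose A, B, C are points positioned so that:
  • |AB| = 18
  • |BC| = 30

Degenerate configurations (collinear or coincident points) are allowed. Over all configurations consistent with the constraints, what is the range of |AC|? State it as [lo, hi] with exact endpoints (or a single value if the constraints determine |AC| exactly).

|AB| ∈ {18}
|BC| ∈ {30}
|AC| ∈ [12, 48]

|AC| ∈ [12, 48]  (≈ [12.0000, 48.0000])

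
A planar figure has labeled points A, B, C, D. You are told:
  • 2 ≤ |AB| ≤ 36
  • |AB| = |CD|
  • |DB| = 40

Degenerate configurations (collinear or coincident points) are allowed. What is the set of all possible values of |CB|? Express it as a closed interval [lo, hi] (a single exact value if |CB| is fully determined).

|AB| ∈ [2, 36]
|BD| ∈ {40}
|CD| ∈ [2, 36]
|AD| ∈ [4, 76]
|BC| ∈ [4, 76]
|AC| ∈ [0, 112]

|CB| ∈ [4, 76]  (≈ [4.0000, 76.0000])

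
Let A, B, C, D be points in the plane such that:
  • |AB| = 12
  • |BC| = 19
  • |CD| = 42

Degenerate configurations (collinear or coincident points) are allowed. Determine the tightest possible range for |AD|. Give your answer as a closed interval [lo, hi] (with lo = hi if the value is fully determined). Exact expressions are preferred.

|AB| ∈ {12}
|BC| ∈ {19}
|CD| ∈ {42}
|AC| ∈ [7, 31]
|BD| ∈ [23, 61]
|AD| ∈ [11, 73]

|AD| ∈ [11, 73]  (≈ [11.0000, 73.0000])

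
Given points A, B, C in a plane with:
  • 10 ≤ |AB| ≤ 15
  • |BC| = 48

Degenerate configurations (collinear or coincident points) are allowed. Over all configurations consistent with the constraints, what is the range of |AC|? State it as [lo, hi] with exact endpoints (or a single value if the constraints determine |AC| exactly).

|AC| ∈ [33, 63]  (≈ [33.0000, 63.0000])

|AB| ∈ [10, 15]
|BC| ∈ {48}
|AC| ∈ [33, 63]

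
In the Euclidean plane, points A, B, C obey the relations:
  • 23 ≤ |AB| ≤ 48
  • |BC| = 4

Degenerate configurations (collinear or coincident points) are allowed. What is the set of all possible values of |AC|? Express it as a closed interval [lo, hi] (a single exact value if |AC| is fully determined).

|AC| ∈ [19, 52]  (≈ [19.0000, 52.0000])

|AB| ∈ [23, 48]
|BC| ∈ {4}
|AC| ∈ [19, 52]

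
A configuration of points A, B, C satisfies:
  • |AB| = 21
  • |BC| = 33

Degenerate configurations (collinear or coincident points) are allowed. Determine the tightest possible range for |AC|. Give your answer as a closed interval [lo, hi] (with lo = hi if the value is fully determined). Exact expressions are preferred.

|AC| ∈ [12, 54]  (≈ [12.0000, 54.0000])

|AB| ∈ {21}
|BC| ∈ {33}
|AC| ∈ [12, 54]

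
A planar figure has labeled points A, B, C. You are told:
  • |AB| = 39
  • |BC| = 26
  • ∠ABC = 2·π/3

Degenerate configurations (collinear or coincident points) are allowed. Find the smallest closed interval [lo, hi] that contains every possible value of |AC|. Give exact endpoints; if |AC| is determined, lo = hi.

|AC| = 13·√(19)  (≈ 56.6657)

|AB| ∈ {39}
|BC| ∈ {26}
|AC| ∈ {13·√(19)}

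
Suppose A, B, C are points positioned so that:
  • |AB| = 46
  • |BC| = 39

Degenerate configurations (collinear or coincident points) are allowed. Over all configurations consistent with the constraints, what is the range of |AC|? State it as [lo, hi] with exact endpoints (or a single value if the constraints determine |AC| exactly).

|AB| ∈ {46}
|BC| ∈ {39}
|AC| ∈ [7, 85]

|AC| ∈ [7, 85]  (≈ [7.0000, 85.0000])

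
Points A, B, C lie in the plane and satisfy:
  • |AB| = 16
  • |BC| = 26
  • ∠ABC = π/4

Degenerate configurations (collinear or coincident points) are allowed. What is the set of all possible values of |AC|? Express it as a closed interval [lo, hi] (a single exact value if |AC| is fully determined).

|AB| ∈ {16}
|BC| ∈ {26}
|AC| ∈ {2·√(233 - 104·√(2))}

|AC| = 2·√(233 - 104·√(2))  (≈ 18.5388)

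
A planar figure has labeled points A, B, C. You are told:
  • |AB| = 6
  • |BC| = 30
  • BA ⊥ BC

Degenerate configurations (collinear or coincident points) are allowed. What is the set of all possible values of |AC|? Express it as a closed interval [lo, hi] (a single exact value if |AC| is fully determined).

|AB| ∈ {6}
|BC| ∈ {30}
|AC| ∈ {6·√(26)}

|AC| = 6·√(26)  (≈ 30.5941)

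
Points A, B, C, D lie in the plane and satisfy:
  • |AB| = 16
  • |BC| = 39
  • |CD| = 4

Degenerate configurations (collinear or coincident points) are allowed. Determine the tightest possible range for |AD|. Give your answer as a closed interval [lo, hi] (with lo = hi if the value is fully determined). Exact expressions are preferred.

|AB| ∈ {16}
|BC| ∈ {39}
|CD| ∈ {4}
|AC| ∈ [23, 55]
|BD| ∈ [35, 43]
|AD| ∈ [19, 59]

|AD| ∈ [19, 59]  (≈ [19.0000, 59.0000])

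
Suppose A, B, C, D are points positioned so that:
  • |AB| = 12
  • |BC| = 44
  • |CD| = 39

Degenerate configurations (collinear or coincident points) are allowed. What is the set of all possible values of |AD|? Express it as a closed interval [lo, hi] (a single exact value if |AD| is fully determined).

|AD| ∈ [0, 95]  (≈ [0.0000, 95.0000])

|AB| ∈ {12}
|BC| ∈ {44}
|CD| ∈ {39}
|AC| ∈ [32, 56]
|BD| ∈ [5, 83]
|AD| ∈ [0, 95]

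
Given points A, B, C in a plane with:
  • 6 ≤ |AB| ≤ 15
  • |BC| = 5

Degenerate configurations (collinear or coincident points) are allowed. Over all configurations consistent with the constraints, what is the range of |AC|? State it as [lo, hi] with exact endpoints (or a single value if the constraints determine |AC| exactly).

|AB| ∈ [6, 15]
|BC| ∈ {5}
|AC| ∈ [1, 20]

|AC| ∈ [1, 20]  (≈ [1.0000, 20.0000])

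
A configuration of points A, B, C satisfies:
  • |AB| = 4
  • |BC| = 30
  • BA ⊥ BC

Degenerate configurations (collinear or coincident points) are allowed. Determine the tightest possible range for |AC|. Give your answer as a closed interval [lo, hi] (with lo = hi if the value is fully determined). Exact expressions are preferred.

|AC| = 2·√(229)  (≈ 30.2655)

|AB| ∈ {4}
|BC| ∈ {30}
|AC| ∈ {2·√(229)}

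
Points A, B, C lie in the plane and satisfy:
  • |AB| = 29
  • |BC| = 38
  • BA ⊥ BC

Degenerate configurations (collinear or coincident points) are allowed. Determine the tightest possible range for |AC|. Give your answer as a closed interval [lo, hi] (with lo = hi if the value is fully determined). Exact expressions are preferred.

|AC| = √(2285)  (≈ 47.8017)

|AB| ∈ {29}
|BC| ∈ {38}
|AC| ∈ {√(2285)}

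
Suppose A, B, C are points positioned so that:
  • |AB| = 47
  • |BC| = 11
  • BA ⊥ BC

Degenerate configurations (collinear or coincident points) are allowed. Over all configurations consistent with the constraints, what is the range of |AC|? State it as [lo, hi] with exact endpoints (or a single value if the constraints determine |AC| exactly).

|AB| ∈ {47}
|BC| ∈ {11}
|AC| ∈ {√(2330)}

|AC| = √(2330)  (≈ 48.2701)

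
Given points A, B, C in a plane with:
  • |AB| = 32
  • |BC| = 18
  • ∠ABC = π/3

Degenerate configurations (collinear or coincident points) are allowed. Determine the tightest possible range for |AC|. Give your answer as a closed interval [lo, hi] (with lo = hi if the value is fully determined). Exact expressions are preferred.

|AB| ∈ {32}
|BC| ∈ {18}
|AC| ∈ {2·√(193)}

|AC| = 2·√(193)  (≈ 27.7849)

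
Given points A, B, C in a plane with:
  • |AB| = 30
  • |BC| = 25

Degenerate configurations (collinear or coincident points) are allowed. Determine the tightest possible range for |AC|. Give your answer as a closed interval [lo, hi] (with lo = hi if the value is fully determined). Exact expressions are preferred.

|AB| ∈ {30}
|BC| ∈ {25}
|AC| ∈ [5, 55]

|AC| ∈ [5, 55]  (≈ [5.0000, 55.0000])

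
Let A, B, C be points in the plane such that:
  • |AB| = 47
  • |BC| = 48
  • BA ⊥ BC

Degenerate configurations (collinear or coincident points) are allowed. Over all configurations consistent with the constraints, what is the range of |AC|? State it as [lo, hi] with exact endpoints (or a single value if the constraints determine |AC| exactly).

|AB| ∈ {47}
|BC| ∈ {48}
|AC| ∈ {√(4513)}

|AC| = √(4513)  (≈ 67.1789)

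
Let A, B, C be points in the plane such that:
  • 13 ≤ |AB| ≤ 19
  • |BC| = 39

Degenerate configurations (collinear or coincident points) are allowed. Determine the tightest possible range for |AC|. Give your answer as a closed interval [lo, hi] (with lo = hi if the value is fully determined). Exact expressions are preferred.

|AC| ∈ [20, 58]  (≈ [20.0000, 58.0000])

|AB| ∈ [13, 19]
|BC| ∈ {39}
|AC| ∈ [20, 58]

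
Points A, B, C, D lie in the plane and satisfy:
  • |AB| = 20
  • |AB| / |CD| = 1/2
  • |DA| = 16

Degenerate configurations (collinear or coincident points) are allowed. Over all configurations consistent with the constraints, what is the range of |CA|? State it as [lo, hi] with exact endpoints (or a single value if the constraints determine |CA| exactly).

|CA| ∈ [24, 56]  (≈ [24.0000, 56.0000])

|AB| ∈ {20}
|AD| ∈ {16}
|CD| ∈ {40}
|BD| ∈ [4, 36]
|AC| ∈ [24, 56]
|BC| ∈ [4, 76]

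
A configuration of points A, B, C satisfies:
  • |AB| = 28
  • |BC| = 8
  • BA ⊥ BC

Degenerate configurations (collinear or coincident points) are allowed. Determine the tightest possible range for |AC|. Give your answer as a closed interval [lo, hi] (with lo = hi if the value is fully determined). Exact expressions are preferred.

|AB| ∈ {28}
|BC| ∈ {8}
|AC| ∈ {4·√(53)}

|AC| = 4·√(53)  (≈ 29.1204)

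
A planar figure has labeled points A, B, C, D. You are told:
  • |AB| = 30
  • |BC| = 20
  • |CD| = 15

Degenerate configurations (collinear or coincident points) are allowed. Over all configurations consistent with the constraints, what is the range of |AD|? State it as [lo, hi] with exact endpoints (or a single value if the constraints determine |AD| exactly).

|AB| ∈ {30}
|BC| ∈ {20}
|CD| ∈ {15}
|AC| ∈ [10, 50]
|BD| ∈ [5, 35]
|AD| ∈ [0, 65]

|AD| ∈ [0, 65]  (≈ [0.0000, 65.0000])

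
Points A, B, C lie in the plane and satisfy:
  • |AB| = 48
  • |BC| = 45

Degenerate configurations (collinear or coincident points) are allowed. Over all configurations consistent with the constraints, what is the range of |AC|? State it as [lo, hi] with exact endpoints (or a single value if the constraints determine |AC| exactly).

|AB| ∈ {48}
|BC| ∈ {45}
|AC| ∈ [3, 93]

|AC| ∈ [3, 93]  (≈ [3.0000, 93.0000])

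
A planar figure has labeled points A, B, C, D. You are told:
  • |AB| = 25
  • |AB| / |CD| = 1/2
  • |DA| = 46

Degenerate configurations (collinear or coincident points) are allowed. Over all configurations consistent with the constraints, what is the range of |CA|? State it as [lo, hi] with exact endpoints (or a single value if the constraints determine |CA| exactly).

|CA| ∈ [4, 96]  (≈ [4.0000, 96.0000])

|AB| ∈ {25}
|AD| ∈ {46}
|CD| ∈ {50}
|BD| ∈ [21, 71]
|AC| ∈ [4, 96]
|BC| ∈ [0, 121]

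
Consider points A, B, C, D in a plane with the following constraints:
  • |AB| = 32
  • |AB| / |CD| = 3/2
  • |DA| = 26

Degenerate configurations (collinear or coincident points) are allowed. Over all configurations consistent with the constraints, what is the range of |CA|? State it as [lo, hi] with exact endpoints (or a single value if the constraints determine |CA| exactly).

|AB| ∈ {32}
|AD| ∈ {26}
|CD| ∈ {64/3}
|BD| ∈ [6, 58]
|AC| ∈ [14/3, 142/3]
|BC| ∈ [0, 238/3]

|CA| ∈ [14/3, 142/3]  (≈ [4.6667, 47.3333])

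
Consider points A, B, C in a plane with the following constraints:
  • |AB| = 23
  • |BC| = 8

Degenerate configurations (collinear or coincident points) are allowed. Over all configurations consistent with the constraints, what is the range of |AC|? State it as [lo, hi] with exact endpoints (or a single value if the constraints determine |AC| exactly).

|AC| ∈ [15, 31]  (≈ [15.0000, 31.0000])

|AB| ∈ {23}
|BC| ∈ {8}
|AC| ∈ [15, 31]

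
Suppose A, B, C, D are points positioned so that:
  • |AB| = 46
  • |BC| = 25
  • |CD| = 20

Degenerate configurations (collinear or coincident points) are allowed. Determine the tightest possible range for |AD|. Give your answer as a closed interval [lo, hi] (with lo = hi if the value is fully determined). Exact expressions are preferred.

|AB| ∈ {46}
|BC| ∈ {25}
|CD| ∈ {20}
|AC| ∈ [21, 71]
|BD| ∈ [5, 45]
|AD| ∈ [1, 91]

|AD| ∈ [1, 91]  (≈ [1.0000, 91.0000])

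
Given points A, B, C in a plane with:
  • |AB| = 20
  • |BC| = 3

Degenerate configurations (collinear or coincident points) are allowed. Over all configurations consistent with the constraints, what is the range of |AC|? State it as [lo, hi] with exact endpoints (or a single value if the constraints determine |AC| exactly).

|AB| ∈ {20}
|BC| ∈ {3}
|AC| ∈ [17, 23]

|AC| ∈ [17, 23]  (≈ [17.0000, 23.0000])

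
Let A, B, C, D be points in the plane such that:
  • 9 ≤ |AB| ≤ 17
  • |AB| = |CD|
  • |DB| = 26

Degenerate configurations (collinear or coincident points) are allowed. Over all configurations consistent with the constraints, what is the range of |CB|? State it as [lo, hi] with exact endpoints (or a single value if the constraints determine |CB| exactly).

|AB| ∈ [9, 17]
|BD| ∈ {26}
|CD| ∈ [9, 17]
|AD| ∈ [9, 43]
|BC| ∈ [9, 43]
|AC| ∈ [0, 60]

|CB| ∈ [9, 43]  (≈ [9.0000, 43.0000])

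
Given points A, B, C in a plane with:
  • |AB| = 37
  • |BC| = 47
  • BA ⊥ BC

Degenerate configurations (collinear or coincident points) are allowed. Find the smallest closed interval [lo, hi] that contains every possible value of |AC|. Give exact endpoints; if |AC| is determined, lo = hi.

|AB| ∈ {37}
|BC| ∈ {47}
|AC| ∈ {√(3578)}

|AC| = √(3578)  (≈ 59.8164)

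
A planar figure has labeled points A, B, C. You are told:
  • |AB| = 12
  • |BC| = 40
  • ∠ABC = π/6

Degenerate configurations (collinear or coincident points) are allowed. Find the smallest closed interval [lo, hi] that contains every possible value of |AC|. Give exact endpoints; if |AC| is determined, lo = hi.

|AB| ∈ {12}
|BC| ∈ {40}
|AC| ∈ {4·√(109 - 30·√(3))}

|AC| = 4·√(109 - 30·√(3))  (≈ 30.2095)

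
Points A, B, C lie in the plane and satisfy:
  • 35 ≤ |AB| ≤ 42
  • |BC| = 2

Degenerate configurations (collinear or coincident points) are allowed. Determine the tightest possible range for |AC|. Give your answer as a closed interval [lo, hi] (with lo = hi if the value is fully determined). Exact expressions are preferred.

|AC| ∈ [33, 44]  (≈ [33.0000, 44.0000])

|AB| ∈ [35, 42]
|BC| ∈ {2}
|AC| ∈ [33, 44]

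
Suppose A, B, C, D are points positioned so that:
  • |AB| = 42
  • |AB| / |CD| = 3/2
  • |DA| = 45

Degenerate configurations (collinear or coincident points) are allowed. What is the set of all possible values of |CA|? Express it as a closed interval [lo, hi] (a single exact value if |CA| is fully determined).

|AB| ∈ {42}
|AD| ∈ {45}
|CD| ∈ {28}
|BD| ∈ [3, 87]
|AC| ∈ [17, 73]
|BC| ∈ [0, 115]

|CA| ∈ [17, 73]  (≈ [17.0000, 73.0000])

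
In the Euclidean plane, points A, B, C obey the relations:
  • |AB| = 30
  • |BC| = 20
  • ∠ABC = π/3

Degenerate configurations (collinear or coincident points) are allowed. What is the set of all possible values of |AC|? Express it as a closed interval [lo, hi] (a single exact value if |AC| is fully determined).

|AB| ∈ {30}
|BC| ∈ {20}
|AC| ∈ {10·√(7)}

|AC| = 10·√(7)  (≈ 26.4575)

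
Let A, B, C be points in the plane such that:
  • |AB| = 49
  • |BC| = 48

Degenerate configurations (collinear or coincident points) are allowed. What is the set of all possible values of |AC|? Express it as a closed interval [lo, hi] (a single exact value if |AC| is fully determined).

|AB| ∈ {49}
|BC| ∈ {48}
|AC| ∈ [1, 97]

|AC| ∈ [1, 97]  (≈ [1.0000, 97.0000])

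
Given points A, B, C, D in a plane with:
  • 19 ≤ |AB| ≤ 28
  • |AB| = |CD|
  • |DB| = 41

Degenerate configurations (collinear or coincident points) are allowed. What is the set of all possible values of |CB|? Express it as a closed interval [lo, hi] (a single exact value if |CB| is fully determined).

|CB| ∈ [13, 69]  (≈ [13.0000, 69.0000])

|AB| ∈ [19, 28]
|BD| ∈ {41}
|CD| ∈ [19, 28]
|AD| ∈ [13, 69]
|BC| ∈ [13, 69]
|AC| ∈ [0, 97]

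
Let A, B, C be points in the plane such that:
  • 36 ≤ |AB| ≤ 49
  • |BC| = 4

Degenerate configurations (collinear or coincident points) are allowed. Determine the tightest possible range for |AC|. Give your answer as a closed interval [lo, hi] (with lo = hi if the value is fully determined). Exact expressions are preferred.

|AC| ∈ [32, 53]  (≈ [32.0000, 53.0000])

|AB| ∈ [36, 49]
|BC| ∈ {4}
|AC| ∈ [32, 53]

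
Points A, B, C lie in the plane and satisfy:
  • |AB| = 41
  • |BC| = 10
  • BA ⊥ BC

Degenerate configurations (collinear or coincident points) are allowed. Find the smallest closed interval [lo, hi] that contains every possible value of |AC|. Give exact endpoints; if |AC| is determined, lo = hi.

|AB| ∈ {41}
|BC| ∈ {10}
|AC| ∈ {√(1781)}

|AC| = √(1781)  (≈ 42.2019)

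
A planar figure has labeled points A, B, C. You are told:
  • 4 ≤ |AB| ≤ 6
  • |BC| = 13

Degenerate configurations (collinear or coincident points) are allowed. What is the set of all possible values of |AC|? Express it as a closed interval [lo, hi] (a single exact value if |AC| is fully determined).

|AC| ∈ [7, 19]  (≈ [7.0000, 19.0000])

|AB| ∈ [4, 6]
|BC| ∈ {13}
|AC| ∈ [7, 19]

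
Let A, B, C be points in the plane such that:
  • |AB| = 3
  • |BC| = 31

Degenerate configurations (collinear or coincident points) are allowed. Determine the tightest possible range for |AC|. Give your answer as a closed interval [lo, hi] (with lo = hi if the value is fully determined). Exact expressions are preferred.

|AB| ∈ {3}
|BC| ∈ {31}
|AC| ∈ [28, 34]

|AC| ∈ [28, 34]  (≈ [28.0000, 34.0000])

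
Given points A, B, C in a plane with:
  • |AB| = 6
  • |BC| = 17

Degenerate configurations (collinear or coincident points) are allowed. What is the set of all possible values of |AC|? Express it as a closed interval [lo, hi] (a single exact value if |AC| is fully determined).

|AB| ∈ {6}
|BC| ∈ {17}
|AC| ∈ [11, 23]

|AC| ∈ [11, 23]  (≈ [11.0000, 23.0000])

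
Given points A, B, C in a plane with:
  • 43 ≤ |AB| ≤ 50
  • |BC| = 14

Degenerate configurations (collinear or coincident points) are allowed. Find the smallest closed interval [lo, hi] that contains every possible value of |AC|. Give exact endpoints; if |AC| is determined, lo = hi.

|AB| ∈ [43, 50]
|BC| ∈ {14}
|AC| ∈ [29, 64]

|AC| ∈ [29, 64]  (≈ [29.0000, 64.0000])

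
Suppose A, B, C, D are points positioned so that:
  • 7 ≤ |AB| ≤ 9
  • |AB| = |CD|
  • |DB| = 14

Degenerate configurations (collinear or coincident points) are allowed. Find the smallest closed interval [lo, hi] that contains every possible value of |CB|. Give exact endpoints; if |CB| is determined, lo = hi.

|AB| ∈ [7, 9]
|BD| ∈ {14}
|CD| ∈ [7, 9]
|AD| ∈ [5, 23]
|BC| ∈ [5, 23]
|AC| ∈ [0, 32]

|CB| ∈ [5, 23]  (≈ [5.0000, 23.0000])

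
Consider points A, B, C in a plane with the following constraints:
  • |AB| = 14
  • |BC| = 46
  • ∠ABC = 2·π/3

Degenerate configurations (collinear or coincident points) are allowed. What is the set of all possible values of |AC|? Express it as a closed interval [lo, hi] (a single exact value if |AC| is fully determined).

|AC| = 2·√(739)  (≈ 54.3691)

|AB| ∈ {14}
|BC| ∈ {46}
|AC| ∈ {2·√(739)}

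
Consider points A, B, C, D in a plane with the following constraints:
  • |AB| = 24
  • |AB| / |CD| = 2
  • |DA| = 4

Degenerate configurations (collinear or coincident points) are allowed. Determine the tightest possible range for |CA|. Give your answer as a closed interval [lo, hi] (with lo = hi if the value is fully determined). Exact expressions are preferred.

|CA| ∈ [8, 16]  (≈ [8.0000, 16.0000])

|AB| ∈ {24}
|AD| ∈ {4}
|CD| ∈ {12}
|BD| ∈ [20, 28]
|AC| ∈ [8, 16]
|BC| ∈ [8, 40]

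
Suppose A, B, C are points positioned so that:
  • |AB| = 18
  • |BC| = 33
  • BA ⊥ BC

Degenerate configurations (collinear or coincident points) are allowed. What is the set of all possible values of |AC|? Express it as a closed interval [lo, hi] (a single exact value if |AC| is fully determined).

|AB| ∈ {18}
|BC| ∈ {33}
|AC| ∈ {3·√(157)}

|AC| = 3·√(157)  (≈ 37.5899)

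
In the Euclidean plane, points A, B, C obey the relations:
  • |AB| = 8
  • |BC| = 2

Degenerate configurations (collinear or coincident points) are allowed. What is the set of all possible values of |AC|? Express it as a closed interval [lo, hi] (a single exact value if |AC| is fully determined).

|AB| ∈ {8}
|BC| ∈ {2}
|AC| ∈ [6, 10]

|AC| ∈ [6, 10]  (≈ [6.0000, 10.0000])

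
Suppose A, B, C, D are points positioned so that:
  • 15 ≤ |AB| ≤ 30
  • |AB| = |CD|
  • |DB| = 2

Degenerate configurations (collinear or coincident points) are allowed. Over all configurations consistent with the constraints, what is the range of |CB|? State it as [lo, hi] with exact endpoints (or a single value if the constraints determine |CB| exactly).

|CB| ∈ [13, 32]  (≈ [13.0000, 32.0000])

|AB| ∈ [15, 30]
|BD| ∈ {2}
|CD| ∈ [15, 30]
|AD| ∈ [13, 32]
|BC| ∈ [13, 32]
|AC| ∈ [0, 62]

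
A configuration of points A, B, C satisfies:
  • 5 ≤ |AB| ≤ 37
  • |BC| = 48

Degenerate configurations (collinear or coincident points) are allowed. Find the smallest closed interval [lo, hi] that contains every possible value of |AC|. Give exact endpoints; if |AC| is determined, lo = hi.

|AC| ∈ [11, 85]  (≈ [11.0000, 85.0000])

|AB| ∈ [5, 37]
|BC| ∈ {48}
|AC| ∈ [11, 85]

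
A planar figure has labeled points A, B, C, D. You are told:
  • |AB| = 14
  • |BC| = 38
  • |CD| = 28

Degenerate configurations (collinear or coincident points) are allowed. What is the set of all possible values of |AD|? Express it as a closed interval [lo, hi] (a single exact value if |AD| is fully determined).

|AB| ∈ {14}
|BC| ∈ {38}
|CD| ∈ {28}
|AC| ∈ [24, 52]
|BD| ∈ [10, 66]
|AD| ∈ [0, 80]

|AD| ∈ [0, 80]  (≈ [0.0000, 80.0000])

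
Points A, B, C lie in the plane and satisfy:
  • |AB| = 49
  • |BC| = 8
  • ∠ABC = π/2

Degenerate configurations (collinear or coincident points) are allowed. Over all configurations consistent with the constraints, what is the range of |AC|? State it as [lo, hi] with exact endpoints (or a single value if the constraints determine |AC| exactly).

|AB| ∈ {49}
|BC| ∈ {8}
|AC| ∈ {√(2465)}

|AC| = √(2465)  (≈ 49.6488)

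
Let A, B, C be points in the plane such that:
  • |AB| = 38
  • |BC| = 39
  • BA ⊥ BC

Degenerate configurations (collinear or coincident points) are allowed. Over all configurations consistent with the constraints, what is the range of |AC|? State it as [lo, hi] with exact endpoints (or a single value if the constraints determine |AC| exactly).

|AB| ∈ {38}
|BC| ∈ {39}
|AC| ∈ {√(2965)}

|AC| = √(2965)  (≈ 54.4518)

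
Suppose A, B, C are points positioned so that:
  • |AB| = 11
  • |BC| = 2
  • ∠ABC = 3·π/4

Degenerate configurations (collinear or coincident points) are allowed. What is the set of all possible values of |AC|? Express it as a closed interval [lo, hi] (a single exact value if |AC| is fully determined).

|AB| ∈ {11}
|BC| ∈ {2}
|AC| ∈ {√(22·√(2) + 125)}

|AC| = √(22·√(2) + 125)  (≈ 12.4945)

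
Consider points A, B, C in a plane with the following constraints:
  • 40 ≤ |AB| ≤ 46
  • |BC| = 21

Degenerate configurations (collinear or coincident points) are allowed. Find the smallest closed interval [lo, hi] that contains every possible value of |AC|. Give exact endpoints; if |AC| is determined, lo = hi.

|AB| ∈ [40, 46]
|BC| ∈ {21}
|AC| ∈ [19, 67]

|AC| ∈ [19, 67]  (≈ [19.0000, 67.0000])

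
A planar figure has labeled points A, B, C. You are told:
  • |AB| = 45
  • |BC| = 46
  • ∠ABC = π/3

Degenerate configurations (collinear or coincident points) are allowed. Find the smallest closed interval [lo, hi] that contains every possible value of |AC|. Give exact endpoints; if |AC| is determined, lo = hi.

|AB| ∈ {45}
|BC| ∈ {46}
|AC| ∈ {√(2071)}

|AC| = √(2071)  (≈ 45.5082)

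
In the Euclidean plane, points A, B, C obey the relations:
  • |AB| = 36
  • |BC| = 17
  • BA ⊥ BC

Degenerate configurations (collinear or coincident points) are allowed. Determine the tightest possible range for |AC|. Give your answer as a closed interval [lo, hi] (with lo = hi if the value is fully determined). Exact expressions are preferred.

|AC| = √(1585)  (≈ 39.8121)

|AB| ∈ {36}
|BC| ∈ {17}
|AC| ∈ {√(1585)}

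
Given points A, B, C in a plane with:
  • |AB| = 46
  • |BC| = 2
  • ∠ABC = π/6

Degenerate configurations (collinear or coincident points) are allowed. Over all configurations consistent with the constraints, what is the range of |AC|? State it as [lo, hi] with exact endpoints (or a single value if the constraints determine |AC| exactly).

|AB| ∈ {46}
|BC| ∈ {2}
|AC| ∈ {2·√(530 - 23·√(3))}

|AC| = 2·√(530 - 23·√(3))  (≈ 44.2792)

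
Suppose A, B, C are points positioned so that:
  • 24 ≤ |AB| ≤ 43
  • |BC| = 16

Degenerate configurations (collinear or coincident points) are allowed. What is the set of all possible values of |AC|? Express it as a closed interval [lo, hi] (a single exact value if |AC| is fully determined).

|AC| ∈ [8, 59]  (≈ [8.0000, 59.0000])

|AB| ∈ [24, 43]
|BC| ∈ {16}
|AC| ∈ [8, 59]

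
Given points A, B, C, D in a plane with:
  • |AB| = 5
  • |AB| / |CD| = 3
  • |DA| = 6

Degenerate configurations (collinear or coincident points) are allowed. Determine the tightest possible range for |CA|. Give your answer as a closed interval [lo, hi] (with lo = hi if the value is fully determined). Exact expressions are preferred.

|AB| ∈ {5}
|AD| ∈ {6}
|CD| ∈ {5/3}
|BD| ∈ [1, 11]
|AC| ∈ [13/3, 23/3]
|BC| ∈ [0, 38/3]

|CA| ∈ [13/3, 23/3]  (≈ [4.3333, 7.6667])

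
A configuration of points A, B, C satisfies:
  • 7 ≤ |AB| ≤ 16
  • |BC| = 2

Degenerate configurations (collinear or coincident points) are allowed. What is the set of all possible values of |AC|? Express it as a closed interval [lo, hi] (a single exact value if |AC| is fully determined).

|AC| ∈ [5, 18]  (≈ [5.0000, 18.0000])

|AB| ∈ [7, 16]
|BC| ∈ {2}
|AC| ∈ [5, 18]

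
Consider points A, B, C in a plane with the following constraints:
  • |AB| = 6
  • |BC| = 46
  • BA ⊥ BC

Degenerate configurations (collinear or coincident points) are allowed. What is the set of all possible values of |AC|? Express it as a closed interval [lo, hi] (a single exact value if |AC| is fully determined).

|AB| ∈ {6}
|BC| ∈ {46}
|AC| ∈ {2·√(538)}

|AC| = 2·√(538)  (≈ 46.3897)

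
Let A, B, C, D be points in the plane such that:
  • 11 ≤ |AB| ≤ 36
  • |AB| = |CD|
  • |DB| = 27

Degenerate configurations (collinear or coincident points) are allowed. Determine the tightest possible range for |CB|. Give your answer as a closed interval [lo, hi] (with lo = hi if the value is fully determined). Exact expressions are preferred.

|CB| ∈ [0, 63]  (≈ [0.0000, 63.0000])

|AB| ∈ [11, 36]
|BD| ∈ {27}
|CD| ∈ [11, 36]
|AD| ∈ [0, 63]
|BC| ∈ [0, 63]
|AC| ∈ [0, 99]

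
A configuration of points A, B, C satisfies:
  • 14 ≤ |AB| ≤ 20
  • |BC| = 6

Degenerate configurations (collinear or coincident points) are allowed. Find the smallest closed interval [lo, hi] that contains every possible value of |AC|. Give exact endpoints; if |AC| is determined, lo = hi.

|AB| ∈ [14, 20]
|BC| ∈ {6}
|AC| ∈ [8, 26]

|AC| ∈ [8, 26]  (≈ [8.0000, 26.0000])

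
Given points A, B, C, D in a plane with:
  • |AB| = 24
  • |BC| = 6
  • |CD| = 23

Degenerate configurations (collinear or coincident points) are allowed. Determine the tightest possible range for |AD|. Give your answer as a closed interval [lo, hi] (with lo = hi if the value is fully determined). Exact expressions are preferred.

|AB| ∈ {24}
|BC| ∈ {6}
|CD| ∈ {23}
|AC| ∈ [18, 30]
|BD| ∈ [17, 29]
|AD| ∈ [0, 53]

|AD| ∈ [0, 53]  (≈ [0.0000, 53.0000])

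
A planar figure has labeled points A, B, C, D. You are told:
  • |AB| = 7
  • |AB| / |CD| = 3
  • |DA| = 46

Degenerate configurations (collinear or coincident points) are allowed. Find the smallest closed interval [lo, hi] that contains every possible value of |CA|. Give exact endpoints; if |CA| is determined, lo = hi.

|CA| ∈ [131/3, 145/3]  (≈ [43.6667, 48.3333])

|AB| ∈ {7}
|AD| ∈ {46}
|CD| ∈ {7/3}
|BD| ∈ [39, 53]
|AC| ∈ [131/3, 145/3]
|BC| ∈ [110/3, 166/3]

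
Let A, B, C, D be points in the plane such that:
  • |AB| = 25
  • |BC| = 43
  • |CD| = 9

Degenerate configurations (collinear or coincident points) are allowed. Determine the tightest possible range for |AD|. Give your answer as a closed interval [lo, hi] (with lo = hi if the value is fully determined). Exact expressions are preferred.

|AD| ∈ [9, 77]  (≈ [9.0000, 77.0000])

|AB| ∈ {25}
|BC| ∈ {43}
|CD| ∈ {9}
|AC| ∈ [18, 68]
|BD| ∈ [34, 52]
|AD| ∈ [9, 77]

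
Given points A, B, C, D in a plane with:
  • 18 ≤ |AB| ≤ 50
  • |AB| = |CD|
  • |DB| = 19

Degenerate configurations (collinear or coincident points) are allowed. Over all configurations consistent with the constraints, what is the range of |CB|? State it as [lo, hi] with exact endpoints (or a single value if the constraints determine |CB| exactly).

|CB| ∈ [0, 69]  (≈ [0.0000, 69.0000])

|AB| ∈ [18, 50]
|BD| ∈ {19}
|CD| ∈ [18, 50]
|AD| ∈ [0, 69]
|BC| ∈ [0, 69]
|AC| ∈ [0, 119]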